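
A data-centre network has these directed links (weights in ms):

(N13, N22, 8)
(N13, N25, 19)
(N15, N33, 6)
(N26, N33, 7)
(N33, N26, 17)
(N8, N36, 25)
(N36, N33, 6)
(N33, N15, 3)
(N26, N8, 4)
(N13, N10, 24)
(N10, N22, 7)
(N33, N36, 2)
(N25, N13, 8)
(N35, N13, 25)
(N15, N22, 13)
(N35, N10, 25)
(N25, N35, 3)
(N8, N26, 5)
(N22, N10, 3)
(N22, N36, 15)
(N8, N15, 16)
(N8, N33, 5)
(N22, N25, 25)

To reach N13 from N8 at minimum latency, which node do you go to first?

Compare a few routes:
N8–N33–N15–N22–N25–N35–N13: 5+3+13+25+3+25 = 74
N8–N26–N33–N15–N22–N25–N13: 5+7+3+13+25+8 = 61
N8–N33–N15–N22–N25–N13: 5+3+13+25+8 = 54
N8–N15–N22–N25–N13: 16+13+25+8 = 62
The minimum is 54 ms via N8–N33–N15–N22–N25–N13.
So from N8 the first move is to N33.

N33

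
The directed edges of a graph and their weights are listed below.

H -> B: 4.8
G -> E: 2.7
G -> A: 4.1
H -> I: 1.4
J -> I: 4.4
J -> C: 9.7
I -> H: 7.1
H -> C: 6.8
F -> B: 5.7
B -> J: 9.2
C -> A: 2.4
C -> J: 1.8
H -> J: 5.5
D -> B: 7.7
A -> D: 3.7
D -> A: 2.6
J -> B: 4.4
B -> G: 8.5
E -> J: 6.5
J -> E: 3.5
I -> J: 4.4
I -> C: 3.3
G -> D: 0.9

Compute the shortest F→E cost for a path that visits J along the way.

Shortest F→J: F–B–J = 14.9
Best J to E: J–E costing 3.5
Total via J: 14.9 + 3.5 = 18.4.

18.4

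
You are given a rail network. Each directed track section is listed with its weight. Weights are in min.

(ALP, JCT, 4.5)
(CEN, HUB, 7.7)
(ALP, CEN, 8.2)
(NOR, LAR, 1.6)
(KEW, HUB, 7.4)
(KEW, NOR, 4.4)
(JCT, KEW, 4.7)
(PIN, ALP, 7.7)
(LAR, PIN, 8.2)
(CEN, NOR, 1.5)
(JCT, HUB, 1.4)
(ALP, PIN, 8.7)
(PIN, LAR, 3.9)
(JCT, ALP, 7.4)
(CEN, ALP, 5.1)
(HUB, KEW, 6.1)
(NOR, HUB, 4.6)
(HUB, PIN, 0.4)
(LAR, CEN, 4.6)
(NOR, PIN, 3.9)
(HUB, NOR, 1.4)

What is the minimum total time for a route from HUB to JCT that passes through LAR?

Best HUB to LAR: HUB → NOR → LAR costing 3
Best LAR to JCT: LAR → CEN → ALP → JCT costing 14.2
Total via LAR: 3 + 14.2 = 17.2 min.

17.2 min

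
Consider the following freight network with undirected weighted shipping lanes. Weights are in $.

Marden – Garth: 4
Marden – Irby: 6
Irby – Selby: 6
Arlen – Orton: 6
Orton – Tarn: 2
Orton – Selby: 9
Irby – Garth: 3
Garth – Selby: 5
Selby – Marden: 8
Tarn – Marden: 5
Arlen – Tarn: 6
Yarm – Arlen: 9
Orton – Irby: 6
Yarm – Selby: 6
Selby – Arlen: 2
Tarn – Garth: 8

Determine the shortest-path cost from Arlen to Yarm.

$8

Compare a few routes:
Arlen - Yarm: 9 = 9
Arlen - Selby - Yarm: 2+6 = 8
The minimum is $8 via Arlen - Selby - Yarm.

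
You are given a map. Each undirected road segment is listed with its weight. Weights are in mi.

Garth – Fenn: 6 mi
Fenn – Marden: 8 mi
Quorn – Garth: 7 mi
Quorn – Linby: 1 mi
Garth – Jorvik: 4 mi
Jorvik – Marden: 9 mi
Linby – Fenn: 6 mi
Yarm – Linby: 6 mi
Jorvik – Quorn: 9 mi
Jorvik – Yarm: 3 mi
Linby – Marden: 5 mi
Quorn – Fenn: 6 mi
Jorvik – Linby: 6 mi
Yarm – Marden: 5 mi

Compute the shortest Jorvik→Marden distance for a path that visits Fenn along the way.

18 mi

Best Jorvik to Fenn: Jorvik–Garth–Fenn costing 10
Best Fenn to Marden: Fenn–Marden costing 8
Total via Fenn: 10 + 8 = 18 mi.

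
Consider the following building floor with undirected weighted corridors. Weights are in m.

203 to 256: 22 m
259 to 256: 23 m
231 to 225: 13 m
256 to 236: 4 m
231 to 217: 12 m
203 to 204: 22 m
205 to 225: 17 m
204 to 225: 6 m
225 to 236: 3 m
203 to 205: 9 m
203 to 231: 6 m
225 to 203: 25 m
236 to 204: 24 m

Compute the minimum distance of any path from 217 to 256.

32 m

Shortest distances from 217:
217: 0
231: 12  (via 217)
203: 18  (via 231)
225: 25  (via 231)
205: 27  (via 203)
236: 28  (via 225)
204: 31  (via 225)
256: 32  (via 236)
Shortest route: 217 → 231 → 225 → 236 → 256 = 32 m.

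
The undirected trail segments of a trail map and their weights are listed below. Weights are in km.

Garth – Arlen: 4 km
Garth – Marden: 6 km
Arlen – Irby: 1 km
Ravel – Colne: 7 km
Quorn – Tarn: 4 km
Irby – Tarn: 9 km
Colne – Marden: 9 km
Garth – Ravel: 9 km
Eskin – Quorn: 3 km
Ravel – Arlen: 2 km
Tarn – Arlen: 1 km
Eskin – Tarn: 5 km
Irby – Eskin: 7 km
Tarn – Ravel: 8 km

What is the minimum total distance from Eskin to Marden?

16 km

Candidate routes:
Eskin - Tarn - Arlen - Ravel - Garth - Marden: 5+1+2+9+6 = 23
Eskin - Irby - Arlen - Garth - Marden: 7+1+4+6 = 18
Eskin - Quorn - Tarn - Arlen - Garth - Marden: 3+4+1+4+6 = 18
Eskin - Tarn - Arlen - Garth - Marden: 5+1+4+6 = 16
The minimum is 16 km via Eskin - Tarn - Arlen - Garth - Marden.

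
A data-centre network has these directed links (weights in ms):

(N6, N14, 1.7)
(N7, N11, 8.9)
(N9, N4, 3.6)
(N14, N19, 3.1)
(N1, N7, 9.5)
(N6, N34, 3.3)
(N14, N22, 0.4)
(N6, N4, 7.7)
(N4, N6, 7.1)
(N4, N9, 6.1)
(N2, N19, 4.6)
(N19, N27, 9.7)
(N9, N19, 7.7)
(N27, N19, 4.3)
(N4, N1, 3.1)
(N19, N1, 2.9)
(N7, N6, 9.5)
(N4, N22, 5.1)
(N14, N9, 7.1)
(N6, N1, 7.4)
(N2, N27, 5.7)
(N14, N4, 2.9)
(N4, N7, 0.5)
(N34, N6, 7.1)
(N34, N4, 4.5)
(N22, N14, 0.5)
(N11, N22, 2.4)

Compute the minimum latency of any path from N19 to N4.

26.5 ms

Settle nodes by increasing distance from N19:
N19: 0
N1: 2.9  (via N19)
N27: 9.7  (via N19)
N7: 12.4  (via N1)
N11: 21.3  (via N7)
N6: 21.9  (via N7)
N14: 23.6  (via N6)
N22: 23.7  (via N11)
N34: 25.2  (via N6)
N4: 26.5  (via N14)
Shortest route: N19–N1–N7–N6–N14–N4 = 26.5 ms.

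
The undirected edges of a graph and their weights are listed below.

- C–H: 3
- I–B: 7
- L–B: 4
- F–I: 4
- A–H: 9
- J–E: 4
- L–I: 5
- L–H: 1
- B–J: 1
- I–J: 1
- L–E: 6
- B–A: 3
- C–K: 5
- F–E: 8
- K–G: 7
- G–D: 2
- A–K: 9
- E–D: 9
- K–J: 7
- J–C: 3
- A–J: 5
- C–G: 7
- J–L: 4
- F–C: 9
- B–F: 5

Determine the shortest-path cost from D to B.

Enumerating some paths:
D - E - J - B: 9+4+1 = 14
D - G - C - J - B: 2+7+3+1 = 13
D - G - C - H - L - B: 2+7+3+1+4 = 17
The minimum is 13 via D - G - C - J - B.

13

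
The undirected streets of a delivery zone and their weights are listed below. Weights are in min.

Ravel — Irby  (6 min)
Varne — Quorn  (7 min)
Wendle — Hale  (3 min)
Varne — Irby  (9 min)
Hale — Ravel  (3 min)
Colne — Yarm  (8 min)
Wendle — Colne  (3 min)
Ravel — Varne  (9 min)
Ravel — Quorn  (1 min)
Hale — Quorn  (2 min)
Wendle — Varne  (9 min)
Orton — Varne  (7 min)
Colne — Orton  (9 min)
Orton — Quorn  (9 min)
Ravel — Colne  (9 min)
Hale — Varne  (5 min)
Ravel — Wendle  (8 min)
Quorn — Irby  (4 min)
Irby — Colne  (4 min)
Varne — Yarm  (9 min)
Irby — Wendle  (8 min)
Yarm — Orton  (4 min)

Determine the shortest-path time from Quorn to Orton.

9 min

Enumerating some paths:
Quorn → Orton: 9 = 9
Quorn → Varne → Orton: 7+7 = 14
Quorn → Hale → Varne → Orton: 2+5+7 = 14
The minimum is 9 min via Quorn → Orton.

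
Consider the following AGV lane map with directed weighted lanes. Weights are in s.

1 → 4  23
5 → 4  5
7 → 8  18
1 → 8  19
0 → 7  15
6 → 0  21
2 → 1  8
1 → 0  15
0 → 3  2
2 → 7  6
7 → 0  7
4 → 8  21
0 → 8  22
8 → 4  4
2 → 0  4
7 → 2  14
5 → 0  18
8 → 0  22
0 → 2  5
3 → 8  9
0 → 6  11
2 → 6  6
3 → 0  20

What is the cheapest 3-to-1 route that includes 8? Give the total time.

44 s

Shortest 3→8: 3–8 = 9
Best 8 to 1: 8–0–2–1 costing 35
Total via 8: 9 + 35 = 44 s.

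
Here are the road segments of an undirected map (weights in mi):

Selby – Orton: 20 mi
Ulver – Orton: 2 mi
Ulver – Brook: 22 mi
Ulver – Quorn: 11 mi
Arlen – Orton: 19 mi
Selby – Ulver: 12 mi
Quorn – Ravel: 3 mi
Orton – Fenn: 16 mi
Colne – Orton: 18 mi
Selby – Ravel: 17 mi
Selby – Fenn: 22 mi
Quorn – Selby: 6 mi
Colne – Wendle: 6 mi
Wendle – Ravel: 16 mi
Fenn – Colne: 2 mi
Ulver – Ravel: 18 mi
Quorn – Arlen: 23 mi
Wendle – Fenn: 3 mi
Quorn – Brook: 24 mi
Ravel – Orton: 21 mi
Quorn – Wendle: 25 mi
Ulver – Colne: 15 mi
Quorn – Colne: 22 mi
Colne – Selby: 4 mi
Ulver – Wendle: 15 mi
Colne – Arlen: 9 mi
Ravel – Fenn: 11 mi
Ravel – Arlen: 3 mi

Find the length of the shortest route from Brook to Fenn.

Candidate routes:
Brook → Quorn → Selby → Colne → Fenn: 24+6+4+2 = 36
Brook → Ulver → Colne → Fenn: 22+15+2 = 39
Brook → Quorn → Ravel → Fenn: 24+3+11 = 38
The minimum is 36 mi via Brook → Quorn → Selby → Colne → Fenn.

36 mi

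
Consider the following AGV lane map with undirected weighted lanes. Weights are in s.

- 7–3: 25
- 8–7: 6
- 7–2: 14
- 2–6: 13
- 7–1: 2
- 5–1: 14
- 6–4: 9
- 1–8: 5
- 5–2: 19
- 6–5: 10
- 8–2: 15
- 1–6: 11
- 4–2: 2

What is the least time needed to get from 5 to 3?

Compare a few routes:
5–1–7–3: 14+2+25 = 41
5–1–8–7–3: 14+5+6+25 = 50
5–6–1–8–7–3: 10+11+5+6+25 = 57
5–6–1–7–3: 10+11+2+25 = 48
The minimum is 41 s via 5–1–7–3.

41 s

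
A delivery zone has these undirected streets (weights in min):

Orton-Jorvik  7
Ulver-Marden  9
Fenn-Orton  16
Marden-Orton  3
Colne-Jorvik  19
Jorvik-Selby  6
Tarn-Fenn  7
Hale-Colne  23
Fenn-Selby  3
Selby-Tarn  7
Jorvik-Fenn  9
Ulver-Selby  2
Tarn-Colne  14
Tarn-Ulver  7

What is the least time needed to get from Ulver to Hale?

44 min

Settle nodes by increasing distance from Ulver:
Ulver: 0
Selby: 2  (via Ulver)
Fenn: 5  (via Selby)
Tarn: 7  (via Ulver)
Jorvik: 8  (via Selby)
Marden: 9  (via Ulver)
Orton: 12  (via Marden)
Colne: 21  (via Tarn)
Hale: 44  (via Colne)
Shortest route: Ulver → Tarn → Colne → Hale = 44 min.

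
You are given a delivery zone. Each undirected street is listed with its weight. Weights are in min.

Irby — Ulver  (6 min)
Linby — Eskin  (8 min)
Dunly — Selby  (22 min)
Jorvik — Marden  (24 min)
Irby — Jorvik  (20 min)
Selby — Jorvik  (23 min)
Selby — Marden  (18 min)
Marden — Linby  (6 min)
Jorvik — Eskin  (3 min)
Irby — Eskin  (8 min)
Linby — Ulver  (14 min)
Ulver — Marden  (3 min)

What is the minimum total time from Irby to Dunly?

49 min

Enumerating some paths:
Irby - Eskin - Jorvik - Selby - Dunly: 8+3+23+22 = 56
Irby - Eskin - Linby - Marden - Selby - Dunly: 8+8+6+18+22 = 62
Irby - Ulver - Marden - Selby - Dunly: 6+3+18+22 = 49
Cheapest is Irby - Ulver - Marden - Selby - Dunly at 49 min.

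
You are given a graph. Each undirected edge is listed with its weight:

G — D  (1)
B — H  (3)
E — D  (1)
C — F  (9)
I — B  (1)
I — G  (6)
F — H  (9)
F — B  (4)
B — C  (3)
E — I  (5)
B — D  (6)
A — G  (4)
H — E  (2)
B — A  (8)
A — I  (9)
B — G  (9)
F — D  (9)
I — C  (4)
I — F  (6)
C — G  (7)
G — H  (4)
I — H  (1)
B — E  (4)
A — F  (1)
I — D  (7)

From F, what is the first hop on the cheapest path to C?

Candidate routes:
F → B → C: 4+3 = 7
F → C: 9 = 9
Cheapest is F → B → C at 7.
So from F the first move is to B.

B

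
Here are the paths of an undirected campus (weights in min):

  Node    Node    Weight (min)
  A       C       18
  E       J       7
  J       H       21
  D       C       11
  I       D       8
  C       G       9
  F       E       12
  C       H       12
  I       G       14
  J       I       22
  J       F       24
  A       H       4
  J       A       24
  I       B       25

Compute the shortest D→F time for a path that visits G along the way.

Best D to G: D–C–G costing 20
Best G to F: G–I–J–E–F costing 55
Total via G: 20 + 55 = 75 min.

75 min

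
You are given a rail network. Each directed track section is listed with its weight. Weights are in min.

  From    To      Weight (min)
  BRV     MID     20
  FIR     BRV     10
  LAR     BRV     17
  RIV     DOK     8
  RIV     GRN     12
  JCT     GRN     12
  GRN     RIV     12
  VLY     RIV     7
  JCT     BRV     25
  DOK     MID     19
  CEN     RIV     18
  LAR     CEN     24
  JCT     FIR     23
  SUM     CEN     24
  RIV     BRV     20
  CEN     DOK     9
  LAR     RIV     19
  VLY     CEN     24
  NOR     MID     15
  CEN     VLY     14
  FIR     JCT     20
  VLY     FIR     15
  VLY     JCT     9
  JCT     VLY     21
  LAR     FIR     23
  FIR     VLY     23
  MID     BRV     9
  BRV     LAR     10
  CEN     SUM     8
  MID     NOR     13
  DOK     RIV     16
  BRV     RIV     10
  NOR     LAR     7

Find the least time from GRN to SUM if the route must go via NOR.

Shortest GRN→NOR: GRN → RIV → DOK → MID → NOR = 52
Shortest NOR→SUM: NOR → LAR → CEN → SUM = 39
Total via NOR: 52 + 39 = 91 min.

91 min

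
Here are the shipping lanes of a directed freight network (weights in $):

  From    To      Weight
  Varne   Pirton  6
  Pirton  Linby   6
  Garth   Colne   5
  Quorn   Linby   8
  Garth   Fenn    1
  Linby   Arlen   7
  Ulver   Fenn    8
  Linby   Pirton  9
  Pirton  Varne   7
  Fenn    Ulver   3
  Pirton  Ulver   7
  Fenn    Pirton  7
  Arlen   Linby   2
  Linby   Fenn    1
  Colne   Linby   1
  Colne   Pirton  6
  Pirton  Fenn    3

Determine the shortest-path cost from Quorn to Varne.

Candidate routes:
Quorn - Linby - Fenn - Pirton - Varne: 8+1+7+7 = 23
Quorn - Linby - Pirton - Varne: 8+9+7 = 24
The minimum is $23 via Quorn - Linby - Fenn - Pirton - Varne.

$23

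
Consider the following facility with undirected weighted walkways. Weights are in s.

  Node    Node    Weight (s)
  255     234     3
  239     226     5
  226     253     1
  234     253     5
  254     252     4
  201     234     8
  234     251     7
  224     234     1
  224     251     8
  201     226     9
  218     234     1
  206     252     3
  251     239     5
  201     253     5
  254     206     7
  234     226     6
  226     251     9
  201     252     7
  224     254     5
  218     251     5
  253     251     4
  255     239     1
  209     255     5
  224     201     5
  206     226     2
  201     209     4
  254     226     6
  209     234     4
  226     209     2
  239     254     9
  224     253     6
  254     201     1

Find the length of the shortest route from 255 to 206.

Running Dijkstra from 255:
255: 0
239: 1  (via 255)
234: 3  (via 255)
218: 4  (via 234)
224: 4  (via 234)
209: 5  (via 255)
226: 6  (via 239)
251: 6  (via 239)
253: 7  (via 226)
206: 8  (via 226)
Shortest route: 255 → 239 → 226 → 206 = 8 s.

8 s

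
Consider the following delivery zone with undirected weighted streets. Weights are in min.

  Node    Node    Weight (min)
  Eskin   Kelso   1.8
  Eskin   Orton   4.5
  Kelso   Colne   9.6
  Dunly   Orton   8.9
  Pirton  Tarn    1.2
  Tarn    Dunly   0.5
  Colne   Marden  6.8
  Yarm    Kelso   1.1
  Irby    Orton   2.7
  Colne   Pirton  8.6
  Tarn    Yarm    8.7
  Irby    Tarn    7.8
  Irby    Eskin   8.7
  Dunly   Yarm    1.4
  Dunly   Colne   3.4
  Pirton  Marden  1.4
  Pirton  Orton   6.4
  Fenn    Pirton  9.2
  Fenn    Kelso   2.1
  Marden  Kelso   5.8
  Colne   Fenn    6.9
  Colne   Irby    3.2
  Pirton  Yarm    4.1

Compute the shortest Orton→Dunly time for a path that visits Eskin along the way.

Best Orton to Eskin: Orton–Eskin costing 4.5
Best Eskin to Dunly: Eskin–Kelso–Yarm–Dunly costing 4.3
Total via Eskin: 4.5 + 4.3 = 8.8 min.

8.8 min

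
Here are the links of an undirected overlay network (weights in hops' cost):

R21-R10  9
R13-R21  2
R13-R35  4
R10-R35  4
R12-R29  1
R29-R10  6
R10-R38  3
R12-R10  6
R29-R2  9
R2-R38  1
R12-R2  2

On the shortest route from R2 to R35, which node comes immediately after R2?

R38

Compare a few routes:
R2 - R38 - R10 - R21 - R13 - R35: 1+3+9+2+4 = 19
R2 - R12 - R10 - R35: 2+6+4 = 12
R2 - R38 - R10 - R35: 1+3+4 = 8
R2 - R12 - R29 - R10 - R35: 2+1+6+4 = 13
Cheapest is R2 - R38 - R10 - R35 at 8 hops' cost.
So from R2 the first move is to R38.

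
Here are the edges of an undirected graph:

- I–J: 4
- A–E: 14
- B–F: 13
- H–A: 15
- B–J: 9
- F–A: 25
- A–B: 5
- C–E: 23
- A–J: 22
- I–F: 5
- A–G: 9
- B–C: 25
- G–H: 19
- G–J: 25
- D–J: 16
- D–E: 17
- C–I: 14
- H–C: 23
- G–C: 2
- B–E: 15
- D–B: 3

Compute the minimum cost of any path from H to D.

23

Shortest distances from H:
H: 0
A: 15  (via H)
G: 19  (via H)
B: 20  (via A)
C: 21  (via G)
D: 23  (via B)
Shortest route: H → A → B → D = 23.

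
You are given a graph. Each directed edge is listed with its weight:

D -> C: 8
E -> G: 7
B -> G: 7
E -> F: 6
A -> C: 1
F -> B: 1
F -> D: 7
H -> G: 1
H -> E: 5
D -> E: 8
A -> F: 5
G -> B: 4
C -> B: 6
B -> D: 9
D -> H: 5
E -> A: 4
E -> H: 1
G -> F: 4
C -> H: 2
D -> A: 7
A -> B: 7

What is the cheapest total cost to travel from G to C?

Running Dijkstra from G:
G: 0
B: 4  (via G)
F: 4  (via G)
D: 11  (via F)
H: 16  (via D)
A: 18  (via D)
C: 19  (via D)
Shortest route: G–F–D–C = 19.

19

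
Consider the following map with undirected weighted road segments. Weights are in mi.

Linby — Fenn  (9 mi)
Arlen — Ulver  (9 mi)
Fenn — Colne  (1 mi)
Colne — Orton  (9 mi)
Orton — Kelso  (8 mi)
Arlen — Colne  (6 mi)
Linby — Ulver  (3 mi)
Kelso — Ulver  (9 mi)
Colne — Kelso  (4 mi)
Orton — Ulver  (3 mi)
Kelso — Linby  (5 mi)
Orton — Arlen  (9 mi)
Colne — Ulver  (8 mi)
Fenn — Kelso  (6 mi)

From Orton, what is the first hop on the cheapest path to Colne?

Enumerating some paths:
Orton–Kelso–Colne: 8+4 = 12
Orton–Ulver–Colne: 3+8 = 11
Orton–Colne: 9 = 9
Cheapest is Orton–Colne at 9 mi.
So from Orton the first move is to Colne.

Colne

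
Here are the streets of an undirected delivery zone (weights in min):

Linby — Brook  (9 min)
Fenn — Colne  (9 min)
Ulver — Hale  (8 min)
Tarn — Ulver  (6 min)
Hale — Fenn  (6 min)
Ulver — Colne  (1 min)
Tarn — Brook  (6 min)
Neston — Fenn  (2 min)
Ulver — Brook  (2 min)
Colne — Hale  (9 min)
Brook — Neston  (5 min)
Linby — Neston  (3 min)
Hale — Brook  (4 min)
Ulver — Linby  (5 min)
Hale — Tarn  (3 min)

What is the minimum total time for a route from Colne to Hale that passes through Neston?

16 min

Best Colne to Neston: Colne → Ulver → Brook → Neston costing 8
Best Neston to Hale: Neston → Fenn → Hale costing 8
Total via Neston: 8 + 8 = 16 min.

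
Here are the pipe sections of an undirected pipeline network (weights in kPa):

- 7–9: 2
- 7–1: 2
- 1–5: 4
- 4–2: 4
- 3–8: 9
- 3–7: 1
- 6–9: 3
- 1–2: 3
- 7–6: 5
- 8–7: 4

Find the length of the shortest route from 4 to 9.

11 kPa

Running Dijkstra from 4:
4: 0
2: 4  (via 4)
1: 7  (via 2)
7: 9  (via 1)
3: 10  (via 7)
5: 11  (via 1)
9: 11  (via 7)
Shortest route: 4 → 2 → 1 → 7 → 9 = 11 kPa.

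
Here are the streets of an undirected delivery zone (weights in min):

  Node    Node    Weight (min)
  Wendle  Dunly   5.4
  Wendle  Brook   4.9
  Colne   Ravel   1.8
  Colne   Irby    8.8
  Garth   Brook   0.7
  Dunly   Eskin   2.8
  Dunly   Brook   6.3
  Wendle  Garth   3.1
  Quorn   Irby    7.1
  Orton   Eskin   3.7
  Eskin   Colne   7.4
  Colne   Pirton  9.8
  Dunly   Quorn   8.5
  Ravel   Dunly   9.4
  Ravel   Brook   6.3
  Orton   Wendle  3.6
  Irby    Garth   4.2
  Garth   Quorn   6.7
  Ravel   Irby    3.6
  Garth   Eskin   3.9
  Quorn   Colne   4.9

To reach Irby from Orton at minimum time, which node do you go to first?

Enumerating some paths:
Orton–Wendle–Garth–Irby: 3.6+3.1+4.2 = 10.9
Orton–Eskin–Garth–Irby: 3.7+3.9+4.2 = 11.8
The minimum is 10.9 min via Orton–Wendle–Garth–Irby.
So from Orton the first move is to Wendle.

Wendle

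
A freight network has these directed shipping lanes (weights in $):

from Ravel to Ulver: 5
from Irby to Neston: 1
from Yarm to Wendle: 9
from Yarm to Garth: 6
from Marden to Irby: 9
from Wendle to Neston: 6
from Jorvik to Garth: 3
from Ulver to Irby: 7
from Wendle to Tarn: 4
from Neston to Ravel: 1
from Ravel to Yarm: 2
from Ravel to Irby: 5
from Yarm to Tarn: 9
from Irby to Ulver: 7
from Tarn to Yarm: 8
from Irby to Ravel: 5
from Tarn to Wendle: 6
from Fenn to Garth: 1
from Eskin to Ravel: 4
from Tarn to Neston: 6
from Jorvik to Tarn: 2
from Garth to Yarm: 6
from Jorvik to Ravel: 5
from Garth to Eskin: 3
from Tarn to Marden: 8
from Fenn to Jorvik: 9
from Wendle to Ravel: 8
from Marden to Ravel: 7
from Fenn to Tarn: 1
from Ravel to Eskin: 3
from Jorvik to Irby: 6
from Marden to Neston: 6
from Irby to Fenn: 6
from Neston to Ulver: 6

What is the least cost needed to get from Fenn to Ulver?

Settle nodes by increasing distance from Fenn:
Fenn: 0
Tarn: 1  (via Fenn)
Garth: 1  (via Fenn)
Eskin: 4  (via Garth)
Neston: 7  (via Tarn)
Yarm: 7  (via Garth)
Wendle: 7  (via Tarn)
Ravel: 8  (via Eskin)
Jorvik: 9  (via Fenn)
Marden: 9  (via Tarn)
Ulver: 13  (via Neston)
Shortest route: Fenn → Tarn → Neston → Ulver = $13.

$13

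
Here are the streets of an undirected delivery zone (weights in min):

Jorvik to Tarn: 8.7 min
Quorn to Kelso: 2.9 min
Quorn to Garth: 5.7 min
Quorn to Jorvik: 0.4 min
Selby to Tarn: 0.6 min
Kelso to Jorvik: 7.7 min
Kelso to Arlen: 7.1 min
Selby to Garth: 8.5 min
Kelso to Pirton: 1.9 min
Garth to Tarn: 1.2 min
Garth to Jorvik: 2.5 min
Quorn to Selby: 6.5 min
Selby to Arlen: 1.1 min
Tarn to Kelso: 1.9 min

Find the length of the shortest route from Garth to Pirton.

5 min

Shortest distances from Garth:
Garth: 0
Tarn: 1.2  (via Garth)
Selby: 1.8  (via Tarn)
Jorvik: 2.5  (via Garth)
Quorn: 2.9  (via Jorvik)
Arlen: 2.9  (via Selby)
Kelso: 3.1  (via Tarn)
Pirton: 5  (via Kelso)
Shortest route: Garth–Tarn–Kelso–Pirton = 5 min.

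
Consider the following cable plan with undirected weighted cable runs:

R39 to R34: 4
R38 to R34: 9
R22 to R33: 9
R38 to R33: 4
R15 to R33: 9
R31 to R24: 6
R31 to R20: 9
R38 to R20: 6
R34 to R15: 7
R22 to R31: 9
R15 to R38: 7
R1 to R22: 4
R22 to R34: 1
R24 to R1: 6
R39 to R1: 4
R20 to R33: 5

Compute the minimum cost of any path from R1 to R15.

Candidate routes:
R1 → R22 → R33 → R15: 4+9+9 = 22
R1 → R22 → R34 → R15: 4+1+7 = 12
R1 → R22 → R34 → R38 → R15: 4+1+9+7 = 21
R1 → R39 → R34 → R15: 4+4+7 = 15
The minimum is 12 via R1 → R22 → R34 → R15.

12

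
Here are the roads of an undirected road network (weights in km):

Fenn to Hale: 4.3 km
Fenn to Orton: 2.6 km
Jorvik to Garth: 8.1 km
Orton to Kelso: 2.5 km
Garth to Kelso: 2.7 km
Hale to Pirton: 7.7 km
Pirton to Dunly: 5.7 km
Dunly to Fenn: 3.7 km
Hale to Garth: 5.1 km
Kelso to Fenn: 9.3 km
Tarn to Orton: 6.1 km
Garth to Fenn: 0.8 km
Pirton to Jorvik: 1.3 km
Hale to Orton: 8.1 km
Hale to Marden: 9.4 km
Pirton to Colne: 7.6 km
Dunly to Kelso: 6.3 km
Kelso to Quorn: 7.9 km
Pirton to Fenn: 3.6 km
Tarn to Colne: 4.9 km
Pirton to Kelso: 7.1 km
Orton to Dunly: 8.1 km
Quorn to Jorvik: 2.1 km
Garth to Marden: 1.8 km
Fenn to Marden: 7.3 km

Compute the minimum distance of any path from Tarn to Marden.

Compare a few routes:
Tarn → Orton → Kelso → Garth → Marden: 6.1+2.5+2.7+1.8 = 13.1
Tarn → Orton → Fenn → Garth → Marden: 6.1+2.6+0.8+1.8 = 11.3
Cheapest is Tarn → Orton → Fenn → Garth → Marden at 11.3 km.

11.3 km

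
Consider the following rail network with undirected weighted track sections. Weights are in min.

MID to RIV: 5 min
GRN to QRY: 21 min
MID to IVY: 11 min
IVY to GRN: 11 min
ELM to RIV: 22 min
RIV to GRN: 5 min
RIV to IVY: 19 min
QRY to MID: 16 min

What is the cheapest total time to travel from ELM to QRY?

Shortest distances from ELM:
ELM: 0
RIV: 22  (via ELM)
GRN: 27  (via RIV)
MID: 27  (via RIV)
IVY: 38  (via GRN)
QRY: 43  (via MID)
Shortest route: ELM → RIV → MID → QRY = 43 min.

43 min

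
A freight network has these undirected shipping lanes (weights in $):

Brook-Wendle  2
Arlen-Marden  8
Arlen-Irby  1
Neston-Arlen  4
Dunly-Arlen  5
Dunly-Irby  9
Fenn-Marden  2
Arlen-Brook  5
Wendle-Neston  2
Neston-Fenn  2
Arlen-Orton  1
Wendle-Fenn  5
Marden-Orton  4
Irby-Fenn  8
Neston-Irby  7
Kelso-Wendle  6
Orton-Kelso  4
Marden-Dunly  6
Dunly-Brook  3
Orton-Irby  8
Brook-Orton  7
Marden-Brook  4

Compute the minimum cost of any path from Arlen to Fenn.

$6

Compare a few routes:
Arlen - Neston - Fenn: 4+2 = 6
Arlen - Orton - Marden - Fenn: 1+4+2 = 7
Arlen - Marden - Fenn: 8+2 = 10
Arlen - Irby - Fenn: 1+8 = 9
The minimum is $6 via Arlen - Neston - Fenn.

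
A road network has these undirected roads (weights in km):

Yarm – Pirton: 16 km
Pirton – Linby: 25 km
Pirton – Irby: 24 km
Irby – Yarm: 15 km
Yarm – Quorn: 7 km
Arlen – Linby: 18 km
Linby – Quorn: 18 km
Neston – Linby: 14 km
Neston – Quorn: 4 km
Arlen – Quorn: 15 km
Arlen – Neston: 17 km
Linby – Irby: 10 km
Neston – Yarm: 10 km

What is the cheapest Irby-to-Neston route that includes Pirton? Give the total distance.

Shortest Irby→Pirton: Irby → Pirton = 24
Best Pirton to Neston: Pirton → Yarm → Neston costing 26
Total via Pirton: 24 + 26 = 50 km.

50 km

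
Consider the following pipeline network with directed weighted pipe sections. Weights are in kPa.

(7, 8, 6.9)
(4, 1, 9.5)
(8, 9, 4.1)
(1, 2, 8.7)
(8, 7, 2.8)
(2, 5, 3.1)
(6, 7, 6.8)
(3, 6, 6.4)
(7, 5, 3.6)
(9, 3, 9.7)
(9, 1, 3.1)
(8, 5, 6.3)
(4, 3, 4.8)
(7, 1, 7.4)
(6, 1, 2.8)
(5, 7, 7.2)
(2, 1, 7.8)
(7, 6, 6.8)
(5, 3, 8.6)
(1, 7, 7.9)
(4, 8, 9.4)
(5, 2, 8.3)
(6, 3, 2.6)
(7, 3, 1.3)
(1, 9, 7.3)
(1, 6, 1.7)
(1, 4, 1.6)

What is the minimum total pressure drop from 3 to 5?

Shortest distances from 3:
3: 0
6: 6.4  (via 3)
1: 9.2  (via 6)
4: 10.8  (via 1)
7: 13.2  (via 6)
9: 16.5  (via 1)
5: 16.8  (via 7)
Shortest route: 3 → 6 → 7 → 5 = 16.8 kPa.

16.8 kPa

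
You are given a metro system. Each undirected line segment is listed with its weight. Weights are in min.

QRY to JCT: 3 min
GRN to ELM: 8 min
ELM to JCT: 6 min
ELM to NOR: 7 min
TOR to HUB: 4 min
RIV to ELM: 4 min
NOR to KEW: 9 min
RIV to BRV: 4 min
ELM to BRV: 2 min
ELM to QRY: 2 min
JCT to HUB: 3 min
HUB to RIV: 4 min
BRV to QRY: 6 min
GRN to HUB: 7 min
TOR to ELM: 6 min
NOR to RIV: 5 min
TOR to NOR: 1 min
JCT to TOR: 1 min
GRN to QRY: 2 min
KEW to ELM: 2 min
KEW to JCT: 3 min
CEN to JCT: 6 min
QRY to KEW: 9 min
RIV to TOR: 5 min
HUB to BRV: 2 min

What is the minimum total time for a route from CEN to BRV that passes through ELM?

Shortest CEN→ELM: CEN–JCT–KEW–ELM = 11
Best ELM to BRV: ELM–BRV costing 2
Total via ELM: 11 + 2 = 13 min.

13 min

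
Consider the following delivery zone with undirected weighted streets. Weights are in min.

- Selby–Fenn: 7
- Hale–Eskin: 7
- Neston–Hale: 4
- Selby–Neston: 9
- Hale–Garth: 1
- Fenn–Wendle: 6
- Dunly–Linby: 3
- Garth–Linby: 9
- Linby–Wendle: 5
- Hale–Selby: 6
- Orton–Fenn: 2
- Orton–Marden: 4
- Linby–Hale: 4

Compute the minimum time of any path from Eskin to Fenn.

20 min

Running Dijkstra from Eskin:
Eskin: 0
Hale: 7  (via Eskin)
Garth: 8  (via Hale)
Linby: 11  (via Hale)
Neston: 11  (via Hale)
Selby: 13  (via Hale)
Dunly: 14  (via Linby)
Wendle: 16  (via Linby)
Fenn: 20  (via Selby)
Shortest route: Eskin → Hale → Selby → Fenn = 20 min.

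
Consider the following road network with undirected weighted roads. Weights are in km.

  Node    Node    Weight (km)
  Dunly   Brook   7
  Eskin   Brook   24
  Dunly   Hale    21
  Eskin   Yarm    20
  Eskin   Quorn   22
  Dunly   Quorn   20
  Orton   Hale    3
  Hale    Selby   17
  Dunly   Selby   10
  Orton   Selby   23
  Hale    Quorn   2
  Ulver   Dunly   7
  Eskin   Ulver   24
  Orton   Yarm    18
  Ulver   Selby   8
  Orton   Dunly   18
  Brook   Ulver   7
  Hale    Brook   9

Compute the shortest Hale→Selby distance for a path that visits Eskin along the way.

56 km

Best Hale to Eskin: Hale–Quorn–Eskin costing 24
Best Eskin to Selby: Eskin–Ulver–Selby costing 32
Total via Eskin: 24 + 32 = 56 km.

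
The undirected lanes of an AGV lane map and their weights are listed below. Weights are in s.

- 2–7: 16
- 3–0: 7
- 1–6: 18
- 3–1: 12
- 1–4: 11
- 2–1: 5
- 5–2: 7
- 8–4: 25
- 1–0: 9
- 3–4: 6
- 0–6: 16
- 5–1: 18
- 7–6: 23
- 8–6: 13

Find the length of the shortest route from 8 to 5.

43 s

Enumerating some paths:
8–4–1–2–5: 25+11+5+7 = 48
8–6–0–1–2–5: 13+16+9+5+7 = 50
8–6–1–5: 13+18+18 = 49
8–6–1–2–5: 13+18+5+7 = 43
The minimum is 43 s via 8–6–1–2–5.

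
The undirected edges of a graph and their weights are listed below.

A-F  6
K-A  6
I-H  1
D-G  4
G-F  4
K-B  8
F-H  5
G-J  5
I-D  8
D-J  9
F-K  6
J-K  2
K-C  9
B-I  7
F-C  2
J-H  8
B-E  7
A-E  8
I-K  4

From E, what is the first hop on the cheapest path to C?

Enumerating some paths:
E - A - K - F - C: 8+6+6+2 = 22
E - B - I - H - F - C: 7+7+1+5+2 = 22
E - A - F - C: 8+6+2 = 16
The minimum is 16 via E - A - F - C.
So from E the first move is to A.

A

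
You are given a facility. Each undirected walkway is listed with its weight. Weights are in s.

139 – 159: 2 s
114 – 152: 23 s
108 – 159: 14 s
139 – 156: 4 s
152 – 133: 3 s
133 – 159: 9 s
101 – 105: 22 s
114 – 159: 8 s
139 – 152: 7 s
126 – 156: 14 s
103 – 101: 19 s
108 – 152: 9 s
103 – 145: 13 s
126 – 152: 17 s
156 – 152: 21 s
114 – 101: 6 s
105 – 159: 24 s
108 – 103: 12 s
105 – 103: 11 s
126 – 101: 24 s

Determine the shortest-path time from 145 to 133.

37 s

Shortest distances from 145:
145: 0
103: 13  (via 145)
105: 24  (via 103)
108: 25  (via 103)
101: 32  (via 103)
152: 34  (via 108)
133: 37  (via 152)
Shortest route: 145 → 103 → 108 → 152 → 133 = 37 s.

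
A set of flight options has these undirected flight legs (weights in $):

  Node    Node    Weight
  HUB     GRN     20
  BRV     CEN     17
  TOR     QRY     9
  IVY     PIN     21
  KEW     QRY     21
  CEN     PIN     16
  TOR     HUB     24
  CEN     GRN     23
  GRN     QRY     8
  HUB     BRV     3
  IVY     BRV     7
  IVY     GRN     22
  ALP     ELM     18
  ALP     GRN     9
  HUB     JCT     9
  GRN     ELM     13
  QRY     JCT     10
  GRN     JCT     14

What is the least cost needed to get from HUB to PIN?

$31

Compare a few routes:
HUB–BRV–IVY–PIN: 3+7+21 = 31
HUB–BRV–CEN–PIN: 3+17+16 = 36
The minimum is $31 via HUB–BRV–IVY–PIN.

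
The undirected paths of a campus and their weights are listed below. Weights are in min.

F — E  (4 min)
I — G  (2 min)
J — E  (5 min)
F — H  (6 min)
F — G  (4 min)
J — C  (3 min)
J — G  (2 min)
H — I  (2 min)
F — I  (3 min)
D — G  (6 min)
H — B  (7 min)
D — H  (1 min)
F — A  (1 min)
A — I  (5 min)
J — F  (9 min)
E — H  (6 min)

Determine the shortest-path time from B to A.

13 min

Candidate routes:
B–H–I–A: 7+2+5 = 14
B–H–F–A: 7+6+1 = 14
B–H–I–F–A: 7+2+3+1 = 13
The minimum is 13 min via B–H–I–F–A.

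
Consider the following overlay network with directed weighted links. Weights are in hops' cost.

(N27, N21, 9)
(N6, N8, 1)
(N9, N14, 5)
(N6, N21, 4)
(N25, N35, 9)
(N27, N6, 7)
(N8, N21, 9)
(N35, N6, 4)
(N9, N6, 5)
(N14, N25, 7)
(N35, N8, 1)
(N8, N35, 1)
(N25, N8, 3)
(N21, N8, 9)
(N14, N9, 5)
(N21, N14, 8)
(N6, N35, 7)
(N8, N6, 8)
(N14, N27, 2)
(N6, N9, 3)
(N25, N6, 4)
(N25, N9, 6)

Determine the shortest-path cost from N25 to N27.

13 hops' cost

Enumerating some paths:
N25–N9–N14–N27: 6+5+2 = 13
N25–N6–N9–N14–N27: 4+3+5+2 = 14
N25–N6–N21–N14–N27: 4+4+8+2 = 18
N25–N8–N35–N6–N9–N14–N27: 3+1+4+3+5+2 = 18
Cheapest is N25–N9–N14–N27 at 13 hops' cost.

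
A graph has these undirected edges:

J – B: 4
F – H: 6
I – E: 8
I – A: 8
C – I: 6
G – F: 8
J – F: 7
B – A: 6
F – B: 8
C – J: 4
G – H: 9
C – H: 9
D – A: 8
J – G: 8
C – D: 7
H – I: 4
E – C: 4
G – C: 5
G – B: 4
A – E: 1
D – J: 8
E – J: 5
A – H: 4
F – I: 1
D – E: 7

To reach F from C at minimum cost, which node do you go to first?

I

Candidate routes:
C–J–F: 4+7 = 11
C–G–F: 5+8 = 13
C–E–I–F: 4+8+1 = 13
C–I–F: 6+1 = 7
Cheapest is C–I–F at 7.
So from C the first move is to I.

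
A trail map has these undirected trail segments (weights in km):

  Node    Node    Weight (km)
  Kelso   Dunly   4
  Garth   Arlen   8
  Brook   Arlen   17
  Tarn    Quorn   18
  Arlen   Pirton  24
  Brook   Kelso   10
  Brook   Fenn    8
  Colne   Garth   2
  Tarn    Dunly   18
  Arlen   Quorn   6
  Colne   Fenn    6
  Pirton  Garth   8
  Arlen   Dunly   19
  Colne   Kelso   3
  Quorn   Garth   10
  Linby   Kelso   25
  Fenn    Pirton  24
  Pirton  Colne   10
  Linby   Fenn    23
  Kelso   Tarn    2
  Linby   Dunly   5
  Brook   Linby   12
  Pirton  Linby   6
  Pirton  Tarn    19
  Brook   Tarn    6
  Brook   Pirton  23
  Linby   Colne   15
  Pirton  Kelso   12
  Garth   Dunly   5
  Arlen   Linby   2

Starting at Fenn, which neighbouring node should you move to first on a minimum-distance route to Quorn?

Colne

Enumerating some paths:
Fenn–Colne–Garth–Quorn: 6+2+10 = 18
Fenn–Colne–Garth–Arlen–Quorn: 6+2+8+6 = 22
Fenn–Colne–Garth–Dunly–Linby–Arlen–Quorn: 6+2+5+5+2+6 = 26
Cheapest is Fenn–Colne–Garth–Quorn at 18 km.
So from Fenn the first move is to Colne.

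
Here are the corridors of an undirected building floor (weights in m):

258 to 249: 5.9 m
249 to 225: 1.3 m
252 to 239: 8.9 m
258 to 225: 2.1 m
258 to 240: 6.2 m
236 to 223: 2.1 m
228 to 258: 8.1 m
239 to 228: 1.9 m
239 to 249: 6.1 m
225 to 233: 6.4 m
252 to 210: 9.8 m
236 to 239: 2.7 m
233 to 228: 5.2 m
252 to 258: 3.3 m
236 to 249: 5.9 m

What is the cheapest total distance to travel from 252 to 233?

Enumerating some paths:
252 → 239 → 228 → 233: 8.9+1.9+5.2 = 16
252 → 258 → 225 → 233: 3.3+2.1+6.4 = 11.8
The minimum is 11.8 m via 252 → 258 → 225 → 233.

11.8 m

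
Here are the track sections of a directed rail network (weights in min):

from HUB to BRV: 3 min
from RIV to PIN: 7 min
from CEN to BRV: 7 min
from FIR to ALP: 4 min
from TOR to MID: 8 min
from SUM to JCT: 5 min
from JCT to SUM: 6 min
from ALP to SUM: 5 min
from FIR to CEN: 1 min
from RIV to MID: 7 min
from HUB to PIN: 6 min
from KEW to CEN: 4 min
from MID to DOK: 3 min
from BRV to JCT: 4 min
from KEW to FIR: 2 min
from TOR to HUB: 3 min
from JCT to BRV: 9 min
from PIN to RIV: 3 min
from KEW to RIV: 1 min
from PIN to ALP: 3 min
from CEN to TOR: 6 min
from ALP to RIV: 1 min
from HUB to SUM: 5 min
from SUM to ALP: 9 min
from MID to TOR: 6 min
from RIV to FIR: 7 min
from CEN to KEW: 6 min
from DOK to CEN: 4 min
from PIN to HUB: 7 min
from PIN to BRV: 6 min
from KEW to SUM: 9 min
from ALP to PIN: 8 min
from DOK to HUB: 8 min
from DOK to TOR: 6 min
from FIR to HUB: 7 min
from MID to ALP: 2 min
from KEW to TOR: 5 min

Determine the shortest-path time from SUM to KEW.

Settle nodes by increasing distance from SUM:
SUM: 0
JCT: 5  (via SUM)
ALP: 9  (via SUM)
RIV: 10  (via ALP)
BRV: 14  (via JCT)
PIN: 17  (via ALP)
FIR: 17  (via RIV)
MID: 17  (via RIV)
CEN: 18  (via FIR)
DOK: 20  (via MID)
TOR: 23  (via MID)
HUB: 24  (via PIN)
KEW: 24  (via CEN)
Shortest route: SUM–ALP–RIV–FIR–CEN–KEW = 24 min.

24 min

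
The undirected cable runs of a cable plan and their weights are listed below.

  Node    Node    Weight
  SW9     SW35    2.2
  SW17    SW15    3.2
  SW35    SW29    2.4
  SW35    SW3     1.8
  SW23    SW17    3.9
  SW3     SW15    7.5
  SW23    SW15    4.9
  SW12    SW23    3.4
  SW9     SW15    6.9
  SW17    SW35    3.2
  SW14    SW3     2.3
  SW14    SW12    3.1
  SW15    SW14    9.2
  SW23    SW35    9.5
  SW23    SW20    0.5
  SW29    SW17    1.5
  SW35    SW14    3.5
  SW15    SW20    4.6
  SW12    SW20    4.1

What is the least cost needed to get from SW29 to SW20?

Running Dijkstra from SW29:
SW29: 0
SW17: 1.5  (via SW29)
SW35: 2.4  (via SW29)
SW3: 4.2  (via SW35)
SW9: 4.6  (via SW35)
SW15: 4.7  (via SW17)
SW23: 5.4  (via SW17)
SW20: 5.9  (via SW23)
Shortest route: SW29–SW17–SW23–SW20 = 5.9.

5.9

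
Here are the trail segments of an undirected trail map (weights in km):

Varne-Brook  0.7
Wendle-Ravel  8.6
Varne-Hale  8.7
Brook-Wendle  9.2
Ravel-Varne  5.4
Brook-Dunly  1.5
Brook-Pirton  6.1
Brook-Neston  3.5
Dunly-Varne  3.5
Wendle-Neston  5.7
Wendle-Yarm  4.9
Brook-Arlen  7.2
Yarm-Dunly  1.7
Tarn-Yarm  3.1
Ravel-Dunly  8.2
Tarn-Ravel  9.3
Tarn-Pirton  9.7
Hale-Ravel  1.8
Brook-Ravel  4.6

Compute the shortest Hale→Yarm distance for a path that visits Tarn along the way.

Best Hale to Tarn: Hale → Ravel → Tarn costing 11.1
Shortest Tarn→Yarm: Tarn → Yarm = 3.1
Total via Tarn: 11.1 + 3.1 = 14.2 km.

14.2 km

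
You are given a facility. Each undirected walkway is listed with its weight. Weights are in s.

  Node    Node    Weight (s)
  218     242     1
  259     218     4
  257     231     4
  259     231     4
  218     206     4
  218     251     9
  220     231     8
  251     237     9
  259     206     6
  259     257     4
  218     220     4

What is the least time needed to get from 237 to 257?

26 s

Enumerating some paths:
237 - 251 - 218 - 206 - 259 - 257: 9+9+4+6+4 = 32
237 - 251 - 218 - 259 - 257: 9+9+4+4 = 26
237 - 251 - 218 - 259 - 231 - 257: 9+9+4+4+4 = 30
The minimum is 26 s via 237 - 251 - 218 - 259 - 257.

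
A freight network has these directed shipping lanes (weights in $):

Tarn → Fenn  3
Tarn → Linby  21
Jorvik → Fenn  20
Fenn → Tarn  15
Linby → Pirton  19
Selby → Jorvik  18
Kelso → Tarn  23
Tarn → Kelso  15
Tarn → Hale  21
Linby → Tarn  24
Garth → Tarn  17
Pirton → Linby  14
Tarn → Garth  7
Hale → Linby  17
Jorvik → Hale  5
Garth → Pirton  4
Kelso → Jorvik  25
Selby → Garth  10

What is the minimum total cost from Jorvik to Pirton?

$41

Settle nodes by increasing distance from Jorvik:
Jorvik: 0
Hale: 5  (via Jorvik)
Fenn: 20  (via Jorvik)
Linby: 22  (via Hale)
Tarn: 35  (via Fenn)
Pirton: 41  (via Linby)
Shortest route: Jorvik → Hale → Linby → Pirton = $41.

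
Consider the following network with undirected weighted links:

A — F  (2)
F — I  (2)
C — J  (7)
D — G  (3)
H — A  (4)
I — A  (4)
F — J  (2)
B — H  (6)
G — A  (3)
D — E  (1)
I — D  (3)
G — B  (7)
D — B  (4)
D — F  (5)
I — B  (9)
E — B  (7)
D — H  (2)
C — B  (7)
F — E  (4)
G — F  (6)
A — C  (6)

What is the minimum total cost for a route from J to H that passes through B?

17

Shortest J→B: J–F–D–B = 11
Shortest B→H: B–H = 6
Total via B: 11 + 6 = 17.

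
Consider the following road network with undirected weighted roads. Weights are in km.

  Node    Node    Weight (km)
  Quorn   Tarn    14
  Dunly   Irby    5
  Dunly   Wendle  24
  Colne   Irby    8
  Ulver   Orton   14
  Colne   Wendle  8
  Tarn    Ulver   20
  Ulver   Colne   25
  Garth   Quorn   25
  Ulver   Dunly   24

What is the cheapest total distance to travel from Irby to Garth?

88 km

Shortest distances from Irby:
Irby: 0
Dunly: 5  (via Irby)
Colne: 8  (via Irby)
Wendle: 16  (via Colne)
Ulver: 29  (via Dunly)
Orton: 43  (via Ulver)
Tarn: 49  (via Ulver)
Quorn: 63  (via Tarn)
Garth: 88  (via Quorn)
Shortest route: Irby → Dunly → Ulver → Tarn → Quorn → Garth = 88 km.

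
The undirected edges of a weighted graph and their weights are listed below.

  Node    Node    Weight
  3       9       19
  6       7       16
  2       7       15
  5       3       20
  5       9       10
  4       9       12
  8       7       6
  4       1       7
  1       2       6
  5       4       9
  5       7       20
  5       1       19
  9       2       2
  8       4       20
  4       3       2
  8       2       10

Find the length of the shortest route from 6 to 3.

44

Compare a few routes:
6 - 7 - 8 - 2 - 1 - 4 - 3: 16+6+10+6+7+2 = 47
6 - 7 - 2 - 1 - 4 - 3: 16+15+6+7+2 = 46
6 - 7 - 8 - 4 - 3: 16+6+20+2 = 44
The minimum is 44 via 6 - 7 - 8 - 4 - 3.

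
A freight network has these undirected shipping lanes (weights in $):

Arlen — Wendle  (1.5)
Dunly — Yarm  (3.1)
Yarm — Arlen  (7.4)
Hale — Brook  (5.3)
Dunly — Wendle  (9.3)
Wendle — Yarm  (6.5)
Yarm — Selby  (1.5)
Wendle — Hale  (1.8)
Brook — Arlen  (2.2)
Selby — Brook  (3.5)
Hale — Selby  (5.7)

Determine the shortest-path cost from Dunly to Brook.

$8.1

Candidate routes:
Dunly → Yarm → Arlen → Brook: 3.1+7.4+2.2 = 12.7
Dunly → Wendle → Arlen → Brook: 9.3+1.5+2.2 = 13
Dunly → Yarm → Selby → Brook: 3.1+1.5+3.5 = 8.1
The minimum is $8.1 via Dunly → Yarm → Selby → Brook.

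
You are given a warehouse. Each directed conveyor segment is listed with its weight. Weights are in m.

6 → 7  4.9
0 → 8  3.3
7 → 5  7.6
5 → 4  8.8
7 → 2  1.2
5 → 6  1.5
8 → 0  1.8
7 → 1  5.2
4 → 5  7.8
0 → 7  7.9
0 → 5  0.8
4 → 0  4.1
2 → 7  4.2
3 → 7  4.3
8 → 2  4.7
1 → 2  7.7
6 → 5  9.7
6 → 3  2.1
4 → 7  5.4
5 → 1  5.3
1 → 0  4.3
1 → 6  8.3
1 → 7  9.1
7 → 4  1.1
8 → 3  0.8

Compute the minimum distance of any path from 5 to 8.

Compare a few routes:
5 - 4 - 0 - 8: 8.8+4.1+3.3 = 16.2
5 - 6 - 3 - 7 - 4 - 0 - 8: 1.5+2.1+4.3+1.1+4.1+3.3 = 16.4
5 - 1 - 0 - 8: 5.3+4.3+3.3 = 12.9
5 - 6 - 7 - 4 - 0 - 8: 1.5+4.9+1.1+4.1+3.3 = 14.9
Cheapest is 5 - 1 - 0 - 8 at 12.9 m.

12.9 m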